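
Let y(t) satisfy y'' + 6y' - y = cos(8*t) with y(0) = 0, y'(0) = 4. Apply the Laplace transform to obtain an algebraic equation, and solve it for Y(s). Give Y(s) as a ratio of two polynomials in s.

Y(s) = (4*s^2 + s + 256)/(s^4 + 6*s^3 + 63*s^2 + 384*s - 64)

Apply the Laplace transform to the equation.
The derivative rules (L{y''} = s^2 Y - s·y(0) - y'(0) and L{y'} = sY - y(0), with y(0) = 0, y'(0) = 4) turn the left side into (s^2 + 6*s - 1)Y - (4).
The right side is L{cos(8*t)} = s/(s^2 + 64).
So (s^2 + 6*s - 1)Y = s/(s^2 + 64) + (4).
Solve for Y(s) and write it as one ratio of polynomials.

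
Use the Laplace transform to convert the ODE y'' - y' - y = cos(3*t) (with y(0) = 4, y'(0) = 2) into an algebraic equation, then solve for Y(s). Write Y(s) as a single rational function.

Y(s) = (4*s^3 - 2*s^2 + 37*s - 18)/(s^4 - s^3 + 8*s^2 - 9*s - 9)

Transform both sides with L{·}.
Using L{y''} = s^2 Y - s·y(0) - y'(0) and L{y'} = sY - y(0), with y(0) = 4, y'(0) = 2, the left side becomes (s^2 - s - 1)Y - (4*s - 2).
The right side is L{cos(3*t)} = s/(s^2 + 9).
So (s^2 - s - 1)Y = s/(s^2 + 9) + (4*s - 2).
Divide through and combine into a single rational function.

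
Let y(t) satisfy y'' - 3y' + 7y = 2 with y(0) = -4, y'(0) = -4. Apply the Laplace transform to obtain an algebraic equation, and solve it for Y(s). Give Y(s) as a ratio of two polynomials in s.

Laplace-transform each side.
The derivative rules (L{y''} = s^2 Y - s·y(0) - y'(0) and L{y'} = sY - y(0), with y(0) = -4, y'(0) = -4) turn the left side into (s^2 - 3*s + 7)Y - (-4*s + 8).
The right side is L{2} = 2/s.
So (s^2 - 3*s + 7)Y = 2/s + (-4*s + 8).
Solve for Y(s) and write it as one ratio of polynomials.

Y(s) = (-4*s^2 + 8*s + 2)/(s^3 - 3*s^2 + 7*s)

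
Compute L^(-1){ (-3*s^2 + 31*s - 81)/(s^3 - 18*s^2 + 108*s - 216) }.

Factor the denominator: s^3 - 18*s^2 + 108*s - 216 = (s - 6)^3.
Partial fraction decomposition gives [-3/(s - 6)] + [-5/(s - 6)^2] + [-3/(s - 6)^3].
Invert each term: -3/(s - 6) ↔ -3e^(6t); -5/(s - 6)^2 ↔ -5t·e^(6t); -3/(s - 6)^3 ↔ (-3/2)t^2·e^(6t).

-3*t^2*exp(6*t)/2 - 5*t*exp(6*t) - 3*exp(6*t)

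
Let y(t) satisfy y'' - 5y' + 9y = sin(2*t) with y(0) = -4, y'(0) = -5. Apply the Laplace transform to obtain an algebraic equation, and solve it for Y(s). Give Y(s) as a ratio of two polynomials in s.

Y(s) = (-4*s^3 + 15*s^2 - 16*s + 62)/(s^4 - 5*s^3 + 13*s^2 - 20*s + 36)

Apply the Laplace transform to the equation.
The derivative rules (L{y''} = s^2 Y - s·y(0) - y'(0) and L{y'} = sY - y(0), with y(0) = -4, y'(0) = -5) turn the left side into (s^2 - 5*s + 9)Y - (-4*s + 15).
The right side is L{sin(2*t)} = 2/(s^2 + 4).
So (s^2 - 5*s + 9)Y = 2/(s^2 + 4) + (-4*s + 15).
Solve for Y(s) and write it as one ratio of polynomials.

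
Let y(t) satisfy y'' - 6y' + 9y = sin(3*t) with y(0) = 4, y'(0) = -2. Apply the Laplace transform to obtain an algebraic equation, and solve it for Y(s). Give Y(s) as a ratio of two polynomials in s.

Y(s) = (4*s^3 - 26*s^2 + 36*s - 231)/(s^4 - 6*s^3 + 18*s^2 - 54*s + 81)

Take the Laplace transform of both sides.
With L{y''} = s^2 Y - s·y(0) - y'(0) and L{y'} = sY - y(0), with y(0) = 4, y'(0) = -2: the LHS transforms to (s^2 - 6*s + 9)Y - (4*s - 26).
The right side is L{sin(3*t)} = 3/(s^2 + 9).
So (s^2 - 6*s + 9)Y = 3/(s^2 + 9) + (4*s - 26).
Isolate Y and clear denominators.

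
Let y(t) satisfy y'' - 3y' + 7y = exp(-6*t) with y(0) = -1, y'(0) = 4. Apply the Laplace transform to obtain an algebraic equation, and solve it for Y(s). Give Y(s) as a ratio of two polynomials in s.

Y(s) = (-s^2 + s + 43)/(s^3 + 3*s^2 - 11*s + 42)

Take the Laplace transform of both sides.
With L{y''} = s^2 Y - s·y(0) - y'(0) and L{y'} = sY - y(0), with y(0) = -1, y'(0) = 4: the LHS transforms to (s^2 - 3*s + 7)Y - (-s + 7).
The right side is L{exp(-6*t)} = 1/(s + 6).
So (s^2 - 3*s + 7)Y = 1/(s + 6) + (-s + 7).
Solve for Y(s) and write it as one ratio of polynomials.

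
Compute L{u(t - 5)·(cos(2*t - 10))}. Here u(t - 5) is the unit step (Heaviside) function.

By the second shifting theorem, L{u(t - c)·g(t - c)} = e^(-cs)·G(s) with c = 5 and G(s) = L{g(t)}.
L{cos(2t)} = s/(s^2 + 4).

s*exp(-5*s)/(s^2 + 4)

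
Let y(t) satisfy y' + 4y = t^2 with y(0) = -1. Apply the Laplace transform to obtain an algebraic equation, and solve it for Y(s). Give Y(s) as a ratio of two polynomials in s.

Y(s) = (-s^3 + 2)/(s^4 + 4*s^3)

Laplace-transform each side.
With L{y'} = sY - y(0) = sY - (-1): the LHS transforms to (s + 4)Y - (-1).
The right side is L{t^2} = 2/s^3.
So (s + 4)Y = 2/s^3 + (-1).
Divide through and combine into a single rational function.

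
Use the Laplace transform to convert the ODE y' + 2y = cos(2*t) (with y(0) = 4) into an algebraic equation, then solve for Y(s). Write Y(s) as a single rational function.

Take the Laplace transform of both sides.
The derivative rules (L{y'} = sY - y(0) = sY - 4) turn the left side into (s + 2)Y - (4).
The right side is L{cos(2*t)} = s/(s^2 + 4).
So (s + 2)Y = s/(s^2 + 4) + (4).
Solve for Y(s) and write it as one ratio of polynomials.

Y(s) = (4*s^2 + s + 16)/(s^3 + 2*s^2 + 4*s + 8)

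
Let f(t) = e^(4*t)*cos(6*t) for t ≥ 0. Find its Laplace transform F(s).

L{cos(6t)} = s/(s^2 + 36).
By the first shifting theorem, multiplying by e^(4t) replaces s with s - 4.

F(s) = (s - 4)/((s - 4)^2 + 36)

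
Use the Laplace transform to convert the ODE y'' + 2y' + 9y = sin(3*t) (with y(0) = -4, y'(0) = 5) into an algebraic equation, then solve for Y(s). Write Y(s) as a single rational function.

Transform both sides with L{·}.
With L{y''} = s^2 Y - s·y(0) - y'(0) and L{y'} = sY - y(0), with y(0) = -4, y'(0) = 5: the LHS transforms to (s^2 + 2*s + 9)Y - (-4*s - 3).
The right side is L{sin(3*t)} = 3/(s^2 + 9).
So (s^2 + 2*s + 9)Y = 3/(s^2 + 9) + (-4*s - 3).
Isolate Y and clear denominators.

Y(s) = (-4*s^3 - 3*s^2 - 36*s - 24)/(s^4 + 2*s^3 + 18*s^2 + 18*s + 81)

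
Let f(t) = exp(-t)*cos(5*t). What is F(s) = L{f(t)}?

L{cos(5t)} = s/(s^2 + 25).
By the first shifting theorem, multiplying by e^(-t) replaces s with s + 1.

F(s) = (s + 1)/((s + 1)^2 + 25)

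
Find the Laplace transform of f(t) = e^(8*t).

L{e^(8t)} = 1/(s - 8).

1/(s - 8)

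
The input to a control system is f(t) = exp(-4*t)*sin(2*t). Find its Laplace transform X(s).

L{sin(2t)} = 2/(s^2 + 4).
By the first shifting theorem, multiplying by e^(-4t) replaces s with s + 4.

X(s) = 2/((s + 4)^2 + 4)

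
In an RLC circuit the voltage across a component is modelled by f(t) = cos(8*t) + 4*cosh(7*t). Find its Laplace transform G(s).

G(s) = s/(s^2 + 64) + 4*s/(s^2 - 49)

Apply the Laplace transform termwise.
(4)·[L{cosh(7t)} = s/(s^2 - 49)]; L{cos(8t)} = s/(s^2 + 64).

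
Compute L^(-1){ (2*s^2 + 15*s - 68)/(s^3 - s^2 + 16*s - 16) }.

Factor the denominator: s^3 - s^2 + 16*s - 16 = (s - 1)*(s^2 + 16).
Partial fraction decomposition gives [-3/(s - 1)] + [5*s/(s^2 + 16)] + [20/(s^2 + 16)].
Invert each term: -3/(s - 1) ↔ -3e^(t); 5·s/(s^2 + 16) ↔ 5cos(4t); 5·4/(s^2 + 16) ↔ 5sin(4t).

-3*exp(t) + 5*sin(4*t) + 5*cos(4*t)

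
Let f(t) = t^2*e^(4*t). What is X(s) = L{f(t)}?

X(s) = 2/(s - 4)^3

L{e^(4t)} = 1/(s - 4).
Then apply L{t^2·g(t)} = (-1)^2 d^2/ds^2[G(s)] with G(s) = 1/(s - 4):
differentiating 2 times and applying the sign gives 2/(s - 4)^3.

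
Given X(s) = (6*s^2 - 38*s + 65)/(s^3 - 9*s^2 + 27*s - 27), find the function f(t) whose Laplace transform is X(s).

f(t) = 5*t^2*exp(3*t)/2 - 2*t*exp(3*t) + 6*exp(3*t)

Factor the denominator: s^3 - 9*s^2 + 27*s - 27 = (s - 3)^3.
Partial fraction decomposition gives [6/(s - 3)] + [-2/(s - 3)^2] + [5/(s - 3)^3].
Invert each term: 6/(s - 3) ↔ 6e^(3t); -2/(s - 3)^2 ↔ -2t·e^(3t); 5/(s - 3)^3 ↔ (5/2)t^2·e^(3t).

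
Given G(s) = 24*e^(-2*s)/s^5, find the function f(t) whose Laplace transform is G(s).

f(t) = Heaviside(t - 2)*((t - 2)^4)

The factor e^(-2s) signals a time shift by c = 2 (second shifting theorem).
L{t^4} = 4!/s^5 = 24/s^5, so L^-1{24/s^5} = t^4.
Hence the inverse is u(t - 2) times that function evaluated at t - 2.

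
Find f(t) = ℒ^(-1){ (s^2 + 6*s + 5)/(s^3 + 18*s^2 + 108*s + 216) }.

f(t) = 5*t^2*exp(-6*t)/2 - 6*t*exp(-6*t) + exp(-6*t)

Factor the denominator: s^3 + 18*s^2 + 108*s + 216 = (s + 6)^3.
Partial fraction decomposition gives [1/(s + 6)] + [-6/(s + 6)^2] + [5/(s + 6)^3].
Invert each term: 1/(s + 6) ↔ e^(-6t); -6/(s + 6)^2 ↔ -6t·e^(-6t); 5/(s + 6)^3 ↔ (5/2)t^2·e^(-6t).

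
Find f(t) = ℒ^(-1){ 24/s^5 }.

Since L{t^4} = 4!/s^5 = 24/s^5, the inverse is t^4.

f(t) = t^4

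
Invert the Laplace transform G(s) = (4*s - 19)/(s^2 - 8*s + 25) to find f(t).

Complete the square in the denominator: s^2 - 8*s + 25 = (s - 4)^2 + 3^2.
Split the numerator to match: 4*s - 19 = 4·(s - 4) - 1·3.
Invert each term: 4·(s - 4)/((s - 4)^2 + 9) ↔ 4e^(4t)cos(3t); -1·3/((s - 4)^2 + 9) ↔ -e^(4t)sin(3t).

f(t) = -exp(4*t)*sin(3*t) + 4*exp(4*t)*cos(3*t)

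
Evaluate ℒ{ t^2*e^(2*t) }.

L{e^(2t)} = 1/(s - 2).
Then apply L{t^2·g(t)} = (-1)^2 d^2/ds^2[G(s)] with G(s) = 1/(s - 2):
differentiating 2 times and applying the sign gives 2/(s - 2)^3.

2/(s - 2)^3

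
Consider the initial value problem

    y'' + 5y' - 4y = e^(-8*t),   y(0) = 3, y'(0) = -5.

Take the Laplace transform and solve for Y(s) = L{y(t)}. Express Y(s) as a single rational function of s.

Take the Laplace transform of both sides.
The derivative rules (L{y''} = s^2 Y - s·y(0) - y'(0) and L{y'} = sY - y(0), with y(0) = 3, y'(0) = -5) turn the left side into (s^2 + 5*s - 4)Y - (3*s + 10).
The right side is L{e^(-8*t)} = 1/(s + 8).
So (s^2 + 5*s - 4)Y = 1/(s + 8) + (3*s + 10).
Isolate Y and clear denominators.

Y(s) = (3*s^2 + 34*s + 81)/(s^3 + 13*s^2 + 36*s - 32)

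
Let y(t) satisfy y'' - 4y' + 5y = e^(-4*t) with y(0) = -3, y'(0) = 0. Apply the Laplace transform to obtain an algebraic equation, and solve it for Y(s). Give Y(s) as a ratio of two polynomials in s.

Y(s) = (-3*s^2 + 49)/(s^3 - 11*s + 20)

Laplace-transform each side.
Using L{y''} = s^2 Y - s·y(0) - y'(0) and L{y'} = sY - y(0), with y(0) = -3, y'(0) = 0, the left side becomes (s^2 - 4*s + 5)Y - (-3*s + 12).
The right side is L{e^(-4*t)} = 1/(s + 4).
So (s^2 - 4*s + 5)Y = 1/(s + 4) + (-3*s + 12).
Solve for Y(s) and write it as one ratio of polynomials.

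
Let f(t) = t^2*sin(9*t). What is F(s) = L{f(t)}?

F(s) = 54*(s^2 - 27)/(s^2 + 81)^3

L{sin(9t)} = 9/(s^2 + 81).
Then apply L{t^2·g(t)} = (-1)^2 d^2/ds^2[G(s)] with G(s) = 9/(s^2 + 81):
differentiating 2 times and applying the sign gives 54*(s^2 - 27)/(s^2 + 81)^3.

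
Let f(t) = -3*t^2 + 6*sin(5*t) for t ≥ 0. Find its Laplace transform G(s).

G(s) = 30/(s^2 + 25) - 6/s^3

The transform is linear, so treat each term independently.
(-3)·[L{t^2} = 2!/s^3 = 2/s^3]; (6)·[L{sin(5t)} = 5/(s^2 + 25)].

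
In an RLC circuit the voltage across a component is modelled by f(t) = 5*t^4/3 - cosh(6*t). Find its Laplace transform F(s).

By linearity of the Laplace transform, transform each term separately.
(-1)·[L{cosh(6t)} = s/(s^2 - 36)]; (5/3)·[L{t^4} = 4!/s^5 = 24/s^5].

F(s) = -s/(s^2 - 36) + 40/s^5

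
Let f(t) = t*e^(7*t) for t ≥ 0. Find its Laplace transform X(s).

L{e^(7t)} = 1/(s - 7).
Then apply L{t·g(t)} = -d/ds[G(s)] with G(s) = 1/(s - 7):
differentiating 1 time and applying the sign gives (s - 7)^(-2).

X(s) = (s - 7)^(-2)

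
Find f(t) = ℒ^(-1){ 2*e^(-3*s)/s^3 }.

The factor e^(-3s) signals a time shift by c = 3 (second shifting theorem).
L{t^2} = 2!/s^3 = 2/s^3, so L^-1{2/s^3} = t^2.
Hence the inverse is u(t - 3) times that function evaluated at t - 3.

f(t) = Heaviside(t - 3)*((t - 3)^2)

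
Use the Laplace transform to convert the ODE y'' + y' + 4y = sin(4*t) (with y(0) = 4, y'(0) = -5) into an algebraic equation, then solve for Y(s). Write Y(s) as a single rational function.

Y(s) = (4*s^3 - s^2 + 64*s - 12)/(s^4 + s^3 + 20*s^2 + 16*s + 64)

Apply the Laplace transform to the equation.
With L{y''} = s^2 Y - s·y(0) - y'(0) and L{y'} = sY - y(0), with y(0) = 4, y'(0) = -5: the LHS transforms to (s^2 + s + 4)Y - (4*s - 1).
The right side is L{sin(4*t)} = 4/(s^2 + 16).
So (s^2 + s + 4)Y = 4/(s^2 + 16) + (4*s - 1).
Divide through and combine into a single rational function.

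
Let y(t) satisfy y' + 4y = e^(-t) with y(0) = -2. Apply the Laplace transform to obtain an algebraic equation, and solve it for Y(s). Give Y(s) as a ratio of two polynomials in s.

Transform both sides with L{·}.
With L{y'} = sY - y(0) = sY - (-2): the LHS transforms to (s + 4)Y - (-2).
The right side is L{e^(-t)} = 1/(s + 1).
So (s + 4)Y = 1/(s + 1) + (-2).
Solve for Y(s) and write it as one ratio of polynomials.

Y(s) = (-2*s - 1)/(s^2 + 5*s + 4)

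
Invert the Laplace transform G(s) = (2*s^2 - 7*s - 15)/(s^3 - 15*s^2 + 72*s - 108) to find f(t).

f(t) = 5*t*exp(6*t) + 4*exp(6*t) - 2*exp(3*t)

Factor the denominator: s^3 - 15*s^2 + 72*s - 108 = (s - 6)^2*(s - 3).
Partial fraction decomposition gives [4/(s - 6)] + [5/(s - 6)^2] + [-2/(s - 3)].
Invert each term: 4/(s - 6) ↔ 4e^(6t); 5/(s - 6)^2 ↔ 5t·e^(6t); -2/(s - 3) ↔ -2e^(3t).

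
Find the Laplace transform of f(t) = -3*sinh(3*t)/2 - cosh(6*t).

-s/(s^2 - 36) - 9/(2*(s^2 - 9))

Apply the Laplace transform termwise.
(-1)·[L{cosh(6t)} = s/(s^2 - 36)]; (-3/2)·[L{sinh(3t)} = 3/(s^2 - 9)].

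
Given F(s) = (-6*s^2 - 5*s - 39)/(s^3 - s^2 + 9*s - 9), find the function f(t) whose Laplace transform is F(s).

f(t) = -5*exp(t) - 2*sin(3*t) - cos(3*t)

Factor the denominator: s^3 - s^2 + 9*s - 9 = (s - 1)*(s^2 + 9).
Partial fraction decomposition gives [-5/(s - 1)] + [-s/(s^2 + 9)] + [-6/(s^2 + 9)].
Invert each term: -5/(s - 1) ↔ -5e^(t); -1·s/(s^2 + 9) ↔ -cos(3t); -2·3/(s^2 + 9) ↔ -2sin(3t).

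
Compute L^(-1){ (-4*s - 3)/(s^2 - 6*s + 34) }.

-3*exp(3*t)*sin(5*t) - 4*exp(3*t)*cos(5*t)

Complete the square in the denominator: s^2 - 6*s + 34 = (s - 3)^2 + 5^2.
Split the numerator to match: -4*s - 3 = -4·(s - 3) - 3·5.
Invert each term: -4·(s - 3)/((s - 3)^2 + 25) ↔ -4e^(3t)cos(5t); -3·5/((s - 3)^2 + 25) ↔ -3e^(3t)sin(5t).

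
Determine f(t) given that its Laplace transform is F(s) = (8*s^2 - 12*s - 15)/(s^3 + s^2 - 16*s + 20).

Factor the denominator: s^3 + s^2 - 16*s + 20 = (s - 2)^2*(s + 5).
Partial fraction decomposition gives [3/(s - 2)] + [-1/(s - 2)^2] + [5/(s + 5)].
Invert each term: 3/(s - 2) ↔ 3e^(2t); -1/(s - 2)^2 ↔ -t·e^(2t); 5/(s + 5) ↔ 5e^(-5t).

f(t) = -t*exp(2*t) + 3*exp(2*t) + 5*exp(-5*t)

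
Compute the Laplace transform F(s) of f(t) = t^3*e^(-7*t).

L{t^3} = 3!/s^4 = 6/s^4.
By the first shifting theorem, multiplying by e^(-7t) replaces s with s + 7.

F(s) = 6/(s + 7)^4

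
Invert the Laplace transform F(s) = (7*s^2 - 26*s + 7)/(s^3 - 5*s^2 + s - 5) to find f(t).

Factor the denominator: s^3 - 5*s^2 + s - 5 = (s - 5)*(s^2 + 1).
Partial fraction decomposition gives [2/(s - 5)] + [5*s/(s^2 + 1)] + [-1/(s^2 + 1)].
Invert each term: 2/(s - 5) ↔ 2e^(5t); 5·s/(s^2 + 1) ↔ 5cos(t); -1·1/(s^2 + 1) ↔ -sin(t).

f(t) = 2*exp(5*t) - sin(t) + 5*cos(t)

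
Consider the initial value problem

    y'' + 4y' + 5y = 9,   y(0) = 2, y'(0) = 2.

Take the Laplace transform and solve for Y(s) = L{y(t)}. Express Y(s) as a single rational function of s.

Y(s) = (2*s^2 + 10*s + 9)/(s^3 + 4*s^2 + 5*s)

Take the Laplace transform of both sides.
With L{y''} = s^2 Y - s·y(0) - y'(0) and L{y'} = sY - y(0), with y(0) = 2, y'(0) = 2: the LHS transforms to (s^2 + 4*s + 5)Y - (2*s + 10).
The right side is L{9} = 9/s.
So (s^2 + 4*s + 5)Y = 9/s + (2*s + 10).
Divide through and combine into a single rational function.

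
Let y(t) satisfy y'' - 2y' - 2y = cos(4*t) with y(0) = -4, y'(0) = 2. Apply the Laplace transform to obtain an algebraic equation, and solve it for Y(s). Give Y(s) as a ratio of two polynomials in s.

Transform both sides with L{·}.
With L{y''} = s^2 Y - s·y(0) - y'(0) and L{y'} = sY - y(0), with y(0) = -4, y'(0) = 2: the LHS transforms to (s^2 - 2*s - 2)Y - (-4*s + 10).
The right side is L{cos(4*t)} = s/(s^2 + 16).
So (s^2 - 2*s - 2)Y = s/(s^2 + 16) + (-4*s + 10).
Solve for Y(s) and write it as one ratio of polynomials.

Y(s) = (-4*s^3 + 10*s^2 - 63*s + 160)/(s^4 - 2*s^3 + 14*s^2 - 32*s - 32)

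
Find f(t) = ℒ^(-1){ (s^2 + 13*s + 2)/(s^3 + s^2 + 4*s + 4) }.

f(t) = 5*sin(2*t) + 3*cos(2*t) - 2*exp(-t)

Factor the denominator: s^3 + s^2 + 4*s + 4 = (s + 1)*(s^2 + 4).
Partial fraction decomposition gives [-2/(s + 1)] + [3*s/(s^2 + 4)] + [10/(s^2 + 4)].
Invert each term: -2/(s + 1) ↔ -2e^(-t); 3·s/(s^2 + 4) ↔ 3cos(2t); 5·2/(s^2 + 4) ↔ 5sin(2t).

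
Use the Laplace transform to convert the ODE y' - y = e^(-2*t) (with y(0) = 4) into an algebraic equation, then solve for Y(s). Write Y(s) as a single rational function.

Apply the Laplace transform to the equation.
With L{y'} = sY - y(0) = sY - 4: the LHS transforms to (s - 1)Y - (4).
The right side is L{e^(-2*t)} = 1/(s + 2).
So (s - 1)Y = 1/(s + 2) + (4).
Divide through and combine into a single rational function.

Y(s) = (4*s + 9)/(s^2 + s - 2)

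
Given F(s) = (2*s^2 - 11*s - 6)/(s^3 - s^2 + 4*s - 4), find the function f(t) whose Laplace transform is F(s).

f(t) = -3*exp(t) - 3*sin(2*t) + 5*cos(2*t)

Factor the denominator: s^3 - s^2 + 4*s - 4 = (s - 1)*(s^2 + 4).
Partial fraction decomposition gives [-3/(s - 1)] + [5*s/(s^2 + 4)] + [-6/(s^2 + 4)].
Invert each term: -3/(s - 1) ↔ -3e^(t); 5·s/(s^2 + 4) ↔ 5cos(2t); -3·2/(s^2 + 4) ↔ -3sin(2t).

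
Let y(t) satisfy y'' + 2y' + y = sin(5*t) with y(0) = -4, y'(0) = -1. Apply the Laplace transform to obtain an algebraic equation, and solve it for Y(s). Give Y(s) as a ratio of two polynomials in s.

Y(s) = (-4*s^3 - 9*s^2 - 100*s - 220)/(s^4 + 2*s^3 + 26*s^2 + 50*s + 25)

Apply the Laplace transform to the equation.
The derivative rules (L{y''} = s^2 Y - s·y(0) - y'(0) and L{y'} = sY - y(0), with y(0) = -4, y'(0) = -1) turn the left side into (s^2 + 2*s + 1)Y - (-4*s - 9).
The right side is L{sin(5*t)} = 5/(s^2 + 25).
So (s^2 + 2*s + 1)Y = 5/(s^2 + 25) + (-4*s - 9).
Isolate Y and clear denominators.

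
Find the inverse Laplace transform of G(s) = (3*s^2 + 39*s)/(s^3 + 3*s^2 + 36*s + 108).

4*sin(6*t) + 5*cos(6*t) - 2*exp(-3*t)

Factor the denominator: s^3 + 3*s^2 + 36*s + 108 = (s + 3)*(s^2 + 36).
Partial fraction decomposition gives [-2/(s + 3)] + [5*s/(s^2 + 36)] + [24/(s^2 + 36)].
Invert each term: -2/(s + 3) ↔ -2e^(-3t); 5·s/(s^2 + 36) ↔ 5cos(6t); 4·6/(s^2 + 36) ↔ 4sin(6t).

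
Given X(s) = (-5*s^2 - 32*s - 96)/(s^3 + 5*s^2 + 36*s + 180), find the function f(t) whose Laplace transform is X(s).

Factor the denominator: s^3 + 5*s^2 + 36*s + 180 = (s + 5)*(s^2 + 36).
Partial fraction decomposition gives [-1/(s + 5)] + [-4*s/(s^2 + 36)] + [-12/(s^2 + 36)].
Invert each term: -1/(s + 5) ↔ -e^(-5t); -4·s/(s^2 + 36) ↔ -4cos(6t); -2·6/(s^2 + 36) ↔ -2sin(6t).

f(t) = -2*sin(6*t) - 4*cos(6*t) - exp(-5*t)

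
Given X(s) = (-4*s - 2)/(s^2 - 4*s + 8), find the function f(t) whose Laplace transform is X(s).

Complete the square in the denominator: s^2 - 4*s + 8 = (s - 2)^2 + 2^2.
Split the numerator to match: -4*s - 2 = -4·(s - 2) - 5·2.
Invert each term: -4·(s - 2)/((s - 2)^2 + 4) ↔ -4e^(2t)cos(2t); -5·2/((s - 2)^2 + 4) ↔ -5e^(2t)sin(2t).

f(t) = -5*exp(2*t)*sin(2*t) - 4*exp(2*t)*cos(2*t)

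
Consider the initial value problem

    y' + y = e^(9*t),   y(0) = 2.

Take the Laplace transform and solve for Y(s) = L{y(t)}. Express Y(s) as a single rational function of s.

Y(s) = (2*s - 17)/(s^2 - 8*s - 9)

Transform both sides with L{·}.
The derivative rules (L{y'} = sY - y(0) = sY - 2) turn the left side into (s + 1)Y - (2).
The right side is L{e^(9*t)} = 1/(s - 9).
So (s + 1)Y = 1/(s - 9) + (2).
Divide through and combine into a single rational function.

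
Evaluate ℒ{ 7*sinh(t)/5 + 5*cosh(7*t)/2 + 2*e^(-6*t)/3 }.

5*s/(2*(s^2 - 49)) + 7/(5*(s^2 - 1)) + 2/(3*(s + 6))

By linearity of the Laplace transform, transform each term separately.
(2/3)·[L{e^(-6t)} = 1/(s + 6)]; (7/5)·[L{sinh(t)} = 1/(s^2 - 1)]; (5/2)·[L{cosh(7t)} = s/(s^2 - 49)].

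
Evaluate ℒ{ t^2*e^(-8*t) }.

2/(s + 8)^3

L{e^(-8t)} = 1/(s + 8).
Then apply L{t^2·g(t)} = (-1)^2 d^2/ds^2[G(s)] with G(s) = 1/(s + 8):
differentiating 2 times and applying the sign gives 2/(s + 8)^3.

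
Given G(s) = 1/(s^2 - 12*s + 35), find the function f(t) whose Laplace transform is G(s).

Rewrite the denominator: s^2 - 12*s + 35 = (s - 6)^2 - 1.
The form in (s - 6) signals a first-shifting-theorem factor e^(6t).
Since L{sinh(t)} = 1/(s^2 - 1), the inverse is e^(6*t)*sinh(t).

f(t) = exp(6*t)*sinh(t)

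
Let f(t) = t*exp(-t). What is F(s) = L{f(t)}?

F(s) = (s + 1)^(-2)

L{t} = 1!/s^2 = 1/s^2.
By the first shifting theorem, multiplying by e^(-t) replaces s with s + 1.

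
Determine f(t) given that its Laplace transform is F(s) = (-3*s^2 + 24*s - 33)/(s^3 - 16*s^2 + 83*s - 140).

f(t) = -2*exp(7*t) - 6*exp(5*t) + 5*exp(4*t)

Factor the denominator: s^3 - 16*s^2 + 83*s - 140 = (s - 7)*(s - 5)*(s - 4).
Partial fraction decomposition gives [-2/(s - 7)] + [5/(s - 4)] + [-6/(s - 5)].
Invert each term: -2/(s - 7) ↔ -2e^(7t); 5/(s - 4) ↔ 5e^(4t); -6/(s - 5) ↔ -6e^(5t).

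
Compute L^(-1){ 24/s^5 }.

Since L{t^4} = 4!/s^5 = 24/s^5, the inverse is t^4.

t^4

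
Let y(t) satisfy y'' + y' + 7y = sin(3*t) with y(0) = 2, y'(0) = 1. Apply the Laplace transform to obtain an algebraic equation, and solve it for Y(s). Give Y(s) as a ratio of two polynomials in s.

Take the Laplace transform of both sides.
With L{y''} = s^2 Y - s·y(0) - y'(0) and L{y'} = sY - y(0), with y(0) = 2, y'(0) = 1: the LHS transforms to (s^2 + s + 7)Y - (2*s + 3).
The right side is L{sin(3*t)} = 3/(s^2 + 9).
So (s^2 + s + 7)Y = 3/(s^2 + 9) + (2*s + 3).
Solve for Y(s) and write it as one ratio of polynomials.

Y(s) = (2*s^3 + 3*s^2 + 18*s + 30)/(s^4 + s^3 + 16*s^2 + 9*s + 63)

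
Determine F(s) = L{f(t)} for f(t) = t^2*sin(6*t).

F(s) = 36*(s^2 - 12)/(s^2 + 36)^3

L{sin(6t)} = 6/(s^2 + 36).
Then apply L{t^2·g(t)} = (-1)^2 d^2/ds^2[G(s)] with G(s) = 6/(s^2 + 36):
differentiating 2 times and applying the sign gives 36*(s^2 - 12)/(s^2 + 36)^3.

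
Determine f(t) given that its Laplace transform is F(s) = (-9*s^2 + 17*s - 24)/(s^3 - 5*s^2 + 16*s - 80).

f(t) = -4*exp(5*t) - 2*sin(4*t) - 5*cos(4*t)

Factor the denominator: s^3 - 5*s^2 + 16*s - 80 = (s - 5)*(s^2 + 16).
Partial fraction decomposition gives [-4/(s - 5)] + [-5*s/(s^2 + 16)] + [-8/(s^2 + 16)].
Invert each term: -4/(s - 5) ↔ -4e^(5t); -5·s/(s^2 + 16) ↔ -5cos(4t); -2·4/(s^2 + 16) ↔ -2sin(4t).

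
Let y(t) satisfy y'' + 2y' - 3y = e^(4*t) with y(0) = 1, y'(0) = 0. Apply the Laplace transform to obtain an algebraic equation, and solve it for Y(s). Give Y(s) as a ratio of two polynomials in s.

Y(s) = (s^2 - 2*s - 7)/(s^3 - 2*s^2 - 11*s + 12)

Laplace-transform each side.
Using L{y''} = s^2 Y - s·y(0) - y'(0) and L{y'} = sY - y(0), with y(0) = 1, y'(0) = 0, the left side becomes (s^2 + 2*s - 3)Y - (s + 2).
The right side is L{e^(4*t)} = 1/(s - 4).
So (s^2 + 2*s - 3)Y = 1/(s - 4) + (s + 2).
Isolate Y and clear denominators.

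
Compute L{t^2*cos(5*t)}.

2*s*(s^2 - 75)/(s^2 + 25)^3

L{cos(5t)} = s/(s^2 + 25).
Then apply L{t^2·g(t)} = (-1)^2 d^2/ds^2[H(s)] with H(s) = s/(s^2 + 25):
differentiating 2 times and applying the sign gives 2*s*(s^2 - 75)/(s^2 + 25)^3.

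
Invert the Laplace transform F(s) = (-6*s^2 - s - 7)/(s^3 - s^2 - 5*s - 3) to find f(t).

Factor the denominator: s^3 - s^2 - 5*s - 3 = (s - 3)*(s + 1)^2.
Partial fraction decomposition gives [-2/(s + 1)] + [3/(s + 1)^2] + [-4/(s - 3)].
Invert each term: -2/(s + 1) ↔ -2e^(-t); 3/(s + 1)^2 ↔ 3t·e^(-t); -4/(s - 3) ↔ -4e^(3t).

f(t) = 3*t*exp(-t) - 4*exp(3*t) - 2*exp(-t)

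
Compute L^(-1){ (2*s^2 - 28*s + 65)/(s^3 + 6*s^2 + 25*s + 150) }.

Factor the denominator: s^3 + 6*s^2 + 25*s + 150 = (s + 6)*(s^2 + 25).
Partial fraction decomposition gives [5/(s + 6)] + [-3*s/(s^2 + 25)] + [-10/(s^2 + 25)].
Invert each term: 5/(s + 6) ↔ 5e^(-6t); -3·s/(s^2 + 25) ↔ -3cos(5t); -2·5/(s^2 + 25) ↔ -2sin(5t).

-2*sin(5*t) - 3*cos(5*t) + 5*exp(-6*t)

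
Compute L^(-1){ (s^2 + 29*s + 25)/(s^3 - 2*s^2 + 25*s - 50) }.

Factor the denominator: s^3 - 2*s^2 + 25*s - 50 = (s - 2)*(s^2 + 25).
Partial fraction decomposition gives [3/(s - 2)] + [-2*s/(s^2 + 25)] + [25/(s^2 + 25)].
Invert each term: 3/(s - 2) ↔ 3e^(2t); -2·s/(s^2 + 25) ↔ -2cos(5t); 5·5/(s^2 + 25) ↔ 5sin(5t).

3*exp(2*t) + 5*sin(5*t) - 2*cos(5*t)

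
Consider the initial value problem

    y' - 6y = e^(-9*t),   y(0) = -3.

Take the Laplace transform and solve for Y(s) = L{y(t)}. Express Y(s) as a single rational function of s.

Y(s) = (-3*s - 26)/(s^2 + 3*s - 54)

Laplace-transform each side.
With L{y'} = sY - y(0) = sY - (-3): the LHS transforms to (s - 6)Y - (-3).
The right side is L{e^(-9*t)} = 1/(s + 9).
So (s - 6)Y = 1/(s + 9) + (-3).
Divide through and combine into a single rational function.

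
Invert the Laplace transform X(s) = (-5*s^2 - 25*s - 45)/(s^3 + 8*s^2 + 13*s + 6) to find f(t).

Factor the denominator: s^3 + 8*s^2 + 13*s + 6 = (s + 1)^2*(s + 6).
Partial fraction decomposition gives [-2/(s + 1)] + [-5/(s + 1)^2] + [-3/(s + 6)].
Invert each term: -2/(s + 1) ↔ -2e^(-t); -5/(s + 1)^2 ↔ -5t·e^(-t); -3/(s + 6) ↔ -3e^(-6t).

f(t) = -5*t*exp(-t) - 2*exp(-t) - 3*exp(-6*t)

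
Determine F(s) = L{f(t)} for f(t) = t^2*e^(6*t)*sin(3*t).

F(s) = 18*(s^2 - 12*s + 33)/(s^2 - 12*s + 45)^3

L{sin(3t)} = 3/(s^2 + 9).
Multiplying by e^(6t) shifts s → s - 6, so L{e^(6*t)*sin(3*t)} = 3/((s - 6)^2 + 9).
Then apply L{t^2·g(t)} = (-1)^2 d^2/ds^2[G(s)] with G(s) = 3/((s - 6)^2 + 9):
differentiating 2 times and applying the sign gives 18*(s^2 - 12*s + 33)/(s^2 - 12*s + 45)^3.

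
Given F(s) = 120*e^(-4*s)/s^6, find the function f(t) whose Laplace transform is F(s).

f(t) = Heaviside(t - 4)*((t - 4)^5)

The factor e^(-4s) signals a time shift by c = 4 (second shifting theorem).
L{t^5} = 5!/s^6 = 120/s^6, so L^-1{120/s^6} = t^5.
Hence the inverse is u(t - 4) times that function evaluated at t - 4.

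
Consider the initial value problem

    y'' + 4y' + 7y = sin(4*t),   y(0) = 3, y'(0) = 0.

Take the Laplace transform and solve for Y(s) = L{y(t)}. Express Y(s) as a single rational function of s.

Transform both sides with L{·}.
Using L{y''} = s^2 Y - s·y(0) - y'(0) and L{y'} = sY - y(0), with y(0) = 3, y'(0) = 0, the left side becomes (s^2 + 4*s + 7)Y - (3*s + 12).
The right side is L{sin(4*t)} = 4/(s^2 + 16).
So (s^2 + 4*s + 7)Y = 4/(s^2 + 16) + (3*s + 12).
Divide through and combine into a single rational function.

Y(s) = (3*s^3 + 12*s^2 + 48*s + 196)/(s^4 + 4*s^3 + 23*s^2 + 64*s + 112)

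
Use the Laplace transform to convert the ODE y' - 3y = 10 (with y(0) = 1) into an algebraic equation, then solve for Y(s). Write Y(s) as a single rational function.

Take the Laplace transform of both sides.
With L{y'} = sY - y(0) = sY - 1: the LHS transforms to (s - 3)Y - (1).
The right side is L{10} = 10/s.
So (s - 3)Y = 10/s + (1).
Solve for Y(s) and write it as one ratio of polynomials.

Y(s) = (s + 10)/(s^2 - 3*s)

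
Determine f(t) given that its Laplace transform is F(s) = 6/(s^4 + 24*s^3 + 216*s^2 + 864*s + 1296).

f(t) = t^3*exp(-6*t)

Rewrite the denominator: s^4 + 24*s^3 + 216*s^2 + 864*s + 1296 = (s + 6)^4.
The form in (s + 6) signals a first-shifting-theorem factor e^(-6t).
Since L{t^3} = 3!/s^4 = 6/s^4, the inverse is t^3*exp(-6*t).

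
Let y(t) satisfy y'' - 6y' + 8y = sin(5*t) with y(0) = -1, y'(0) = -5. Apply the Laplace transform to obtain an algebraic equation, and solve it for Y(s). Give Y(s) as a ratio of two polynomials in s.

Y(s) = (-s^3 + s^2 - 25*s + 30)/(s^4 - 6*s^3 + 33*s^2 - 150*s + 200)

Apply the Laplace transform to the equation.
The derivative rules (L{y''} = s^2 Y - s·y(0) - y'(0) and L{y'} = sY - y(0), with y(0) = -1, y'(0) = -5) turn the left side into (s^2 - 6*s + 8)Y - (-s + 1).
The right side is L{sin(5*t)} = 5/(s^2 + 25).
So (s^2 - 6*s + 8)Y = 5/(s^2 + 25) + (-s + 1).
Isolate Y and clear denominators.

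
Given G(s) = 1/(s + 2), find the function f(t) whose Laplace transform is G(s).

Since L{e^(-2t)} = 1/(s + 2), the inverse is e^(-2*t).

f(t) = exp(-2*t)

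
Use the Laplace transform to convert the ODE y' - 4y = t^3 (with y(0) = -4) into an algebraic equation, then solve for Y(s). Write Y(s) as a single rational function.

Y(s) = (-4*s^4 + 6)/(s^5 - 4*s^4)

Laplace-transform each side.
With L{y'} = sY - y(0) = sY - (-4): the LHS transforms to (s - 4)Y - (-4).
The right side is L{t^3} = 6/s^4.
So (s - 4)Y = 6/s^4 + (-4).
Divide through and combine into a single rational function.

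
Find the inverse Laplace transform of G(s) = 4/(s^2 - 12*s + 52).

Rewrite the denominator: s^2 - 12*s + 52 = (s - 6)^2 + 16.
The form in (s - 6) signals a first-shifting-theorem factor e^(6t).
Since L{sin(4t)} = 4/(s^2 + 16), the inverse is e^(6*t)*sin(4*t).

exp(6*t)*sin(4*t)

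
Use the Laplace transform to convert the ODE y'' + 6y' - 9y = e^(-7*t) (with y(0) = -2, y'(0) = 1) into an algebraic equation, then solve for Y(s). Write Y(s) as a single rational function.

Y(s) = (-2*s^2 - 25*s - 76)/(s^3 + 13*s^2 + 33*s - 63)

Take the Laplace transform of both sides.
Using L{y''} = s^2 Y - s·y(0) - y'(0) and L{y'} = sY - y(0), with y(0) = -2, y'(0) = 1, the left side becomes (s^2 + 6*s - 9)Y - (-2*s - 11).
The right side is L{e^(-7*t)} = 1/(s + 7).
So (s^2 + 6*s - 9)Y = 1/(s + 7) + (-2*s - 11).
Solve for Y(s) and write it as one ratio of polynomials.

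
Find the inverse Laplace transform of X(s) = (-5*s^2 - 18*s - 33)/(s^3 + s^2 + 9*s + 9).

Factor the denominator: s^3 + s^2 + 9*s + 9 = (s + 1)*(s^2 + 9).
Partial fraction decomposition gives [-2/(s + 1)] + [-3*s/(s^2 + 9)] + [-15/(s^2 + 9)].
Invert each term: -2/(s + 1) ↔ -2e^(-t); -3·s/(s^2 + 9) ↔ -3cos(3t); -5·3/(s^2 + 9) ↔ -5sin(3t).

-5*sin(3*t) - 3*cos(3*t) - 2*exp(-t)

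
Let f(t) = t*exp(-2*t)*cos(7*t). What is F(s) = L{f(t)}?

F(s) = (s - 5)*(s + 9)/(s^2 + 4*s + 53)^2

L{cos(7t)} = s/(s^2 + 49).
Multiplying by e^(-2t) shifts s → s + 2, so L{exp(-2*t)*cos(7*t)} = (s + 2)/((s + 2)^2 + 49).
Then apply L{t·g(t)} = -d/ds[G(s)] with G(s) = (s + 2)/((s + 2)^2 + 49):
differentiating 1 time and applying the sign gives (s - 5)*(s + 9)/(s^2 + 4*s + 53)^2.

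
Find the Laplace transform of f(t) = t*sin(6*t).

L{sin(6t)} = 6/(s^2 + 36).
Then apply L{t·g(t)} = -d/ds[G(s)] with G(s) = 6/(s^2 + 36):
differentiating 1 time and applying the sign gives 12*s/(s^2 + 36)^2.

12*s/(s^2 + 36)^2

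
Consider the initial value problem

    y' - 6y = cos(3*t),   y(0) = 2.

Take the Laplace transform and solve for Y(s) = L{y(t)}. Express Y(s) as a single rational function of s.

Y(s) = (2*s^2 + s + 18)/(s^3 - 6*s^2 + 9*s - 54)

Take the Laplace transform of both sides.
Using L{y'} = sY - y(0) = sY - 2, the left side becomes (s - 6)Y - (2).
The right side is L{cos(3*t)} = s/(s^2 + 9).
So (s - 6)Y = s/(s^2 + 9) + (2).
Divide through and combine into a single rational function.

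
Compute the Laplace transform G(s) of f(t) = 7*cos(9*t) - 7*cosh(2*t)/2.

G(s) = 7*s/(s^2 + 81) - 7*s/(2*(s^2 - 4))

The transform is linear, so treat each term independently.
(7)·[L{cos(9t)} = s/(s^2 + 81)]; (-7/2)·[L{cosh(2t)} = s/(s^2 - 4)].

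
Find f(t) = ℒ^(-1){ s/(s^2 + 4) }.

Since L{cos(2t)} = s/(s^2 + 4), the inverse is cos(2*t).

f(t) = cos(2*t)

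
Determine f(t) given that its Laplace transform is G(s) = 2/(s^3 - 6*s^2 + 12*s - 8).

f(t) = t^2*exp(2*t)

Rewrite the denominator: s^3 - 6*s^2 + 12*s - 8 = (s - 2)^3.
The form in (s - 2) signals a first-shifting-theorem factor e^(2t).
Since L{t^2} = 2!/s^3 = 2/s^3, the inverse is t^2*exp(2*t).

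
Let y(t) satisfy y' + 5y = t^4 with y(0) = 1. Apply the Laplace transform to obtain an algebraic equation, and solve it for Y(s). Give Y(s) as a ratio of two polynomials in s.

Transform both sides with L{·}.
With L{y'} = sY - y(0) = sY - 1: the LHS transforms to (s + 5)Y - (1).
The right side is L{t^4} = 24/s^5.
So (s + 5)Y = 24/s^5 + (1).
Divide through and combine into a single rational function.

Y(s) = (s^5 + 24)/(s^6 + 5*s^5)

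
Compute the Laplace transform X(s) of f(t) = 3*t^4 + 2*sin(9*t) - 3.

Apply the Laplace transform termwise.
(3)·[L{t^4} = 4!/s^5 = 24/s^5]; (2)·[L{sin(9t)} = 9/(s^2 + 81)]; L{-3} = -3/s.

X(s) = 18/(s^2 + 81) - 3/s + 72/s^5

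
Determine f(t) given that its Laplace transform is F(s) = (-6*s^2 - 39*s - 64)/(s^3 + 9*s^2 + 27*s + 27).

Factor the denominator: s^3 + 9*s^2 + 27*s + 27 = (s + 3)^3.
Partial fraction decomposition gives [-6/(s + 3)] + [-3/(s + 3)^2] + [-1/(s + 3)^3].
Invert each term: -6/(s + 3) ↔ -6e^(-3t); -3/(s + 3)^2 ↔ -3t·e^(-3t); -1/(s + 3)^3 ↔ (-1/2)t^2·e^(-3t).

f(t) = -t^2*exp(-3*t)/2 - 3*t*exp(-3*t) - 6*exp(-3*t)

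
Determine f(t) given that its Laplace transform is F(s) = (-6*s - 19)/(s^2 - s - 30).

f(t) = -5*exp(6*t) - exp(-5*t)

Factor the denominator: s^2 - s - 30 = (s - 6)*(s + 5).
Partial fraction decomposition gives [-1/(s + 5)] + [-5/(s - 6)].
Invert each term: -1/(s + 5) ↔ -e^(-5t); -5/(s - 6) ↔ -5e^(6t).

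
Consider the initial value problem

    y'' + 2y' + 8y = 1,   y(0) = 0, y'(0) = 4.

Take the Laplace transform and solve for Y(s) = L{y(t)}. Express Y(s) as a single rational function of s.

Apply the Laplace transform to the equation.
The derivative rules (L{y''} = s^2 Y - s·y(0) - y'(0) and L{y'} = sY - y(0), with y(0) = 0, y'(0) = 4) turn the left side into (s^2 + 2*s + 8)Y - (4).
The right side is L{1} = 1/s.
So (s^2 + 2*s + 8)Y = 1/s + (4).
Isolate Y and clear denominators.

Y(s) = (4*s + 1)/(s^3 + 2*s^2 + 8*s)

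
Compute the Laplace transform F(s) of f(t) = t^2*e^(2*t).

F(s) = 2/(s - 2)^3

L{e^(2t)} = 1/(s - 2).
Then apply L{t^2·g(t)} = (-1)^2 d^2/ds^2[G(s)] with G(s) = 1/(s - 2):
differentiating 2 times and applying the sign gives 2/(s - 2)^3.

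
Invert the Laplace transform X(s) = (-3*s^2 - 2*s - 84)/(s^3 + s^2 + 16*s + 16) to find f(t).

Factor the denominator: s^3 + s^2 + 16*s + 16 = (s + 1)*(s^2 + 16).
Partial fraction decomposition gives [-5/(s + 1)] + [2*s/(s^2 + 16)] + [-4/(s^2 + 16)].
Invert each term: -5/(s + 1) ↔ -5e^(-t); 2·s/(s^2 + 16) ↔ 2cos(4t); -1·4/(s^2 + 16) ↔ -sin(4t).

f(t) = -sin(4*t) + 2*cos(4*t) - 5*exp(-t)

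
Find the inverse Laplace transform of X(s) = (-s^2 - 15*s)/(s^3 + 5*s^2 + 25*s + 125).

Factor the denominator: s^3 + 5*s^2 + 25*s + 125 = (s + 5)*(s^2 + 25).
Partial fraction decomposition gives [1/(s + 5)] + [-2*s/(s^2 + 25)] + [-5/(s^2 + 25)].
Invert each term: 1/(s + 5) ↔ e^(-5t); -2·s/(s^2 + 25) ↔ -2cos(5t); -1·5/(s^2 + 25) ↔ -sin(5t).

-sin(5*t) - 2*cos(5*t) + exp(-5*t)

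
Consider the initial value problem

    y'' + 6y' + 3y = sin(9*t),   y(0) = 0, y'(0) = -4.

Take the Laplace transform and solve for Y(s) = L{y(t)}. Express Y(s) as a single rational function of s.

Laplace-transform each side.
Using L{y''} = s^2 Y - s·y(0) - y'(0) and L{y'} = sY - y(0), with y(0) = 0, y'(0) = -4, the left side becomes (s^2 + 6*s + 3)Y - (-4).
The right side is L{sin(9*t)} = 9/(s^2 + 81).
So (s^2 + 6*s + 3)Y = 9/(s^2 + 81) + (-4).
Solve for Y(s) and write it as one ratio of polynomials.

Y(s) = (-4*s^2 - 315)/(s^4 + 6*s^3 + 84*s^2 + 486*s + 243)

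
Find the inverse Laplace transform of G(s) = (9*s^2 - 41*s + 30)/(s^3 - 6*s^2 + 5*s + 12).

Factor the denominator: s^3 - 6*s^2 + 5*s + 12 = (s - 4)*(s - 3)*(s + 1).
Partial fraction decomposition gives [4/(s + 1)] + [2/(s - 4)] + [3/(s - 3)].
Invert each term: 4/(s + 1) ↔ 4e^(-t); 2/(s - 4) ↔ 2e^(4t); 3/(s - 3) ↔ 3e^(3t).

2*exp(4*t) + 3*exp(3*t) + 4*exp(-t)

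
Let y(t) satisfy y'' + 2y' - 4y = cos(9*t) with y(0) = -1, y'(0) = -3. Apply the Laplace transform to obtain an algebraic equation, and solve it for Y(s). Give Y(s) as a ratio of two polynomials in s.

Y(s) = (-s^3 - 5*s^2 - 80*s - 405)/(s^4 + 2*s^3 + 77*s^2 + 162*s - 324)

Laplace-transform each side.
The derivative rules (L{y''} = s^2 Y - s·y(0) - y'(0) and L{y'} = sY - y(0), with y(0) = -1, y'(0) = -3) turn the left side into (s^2 + 2*s - 4)Y - (-s - 5).
The right side is L{cos(9*t)} = s/(s^2 + 81).
So (s^2 + 2*s - 4)Y = s/(s^2 + 81) + (-s - 5).
Solve for Y(s) and write it as one ratio of polynomials.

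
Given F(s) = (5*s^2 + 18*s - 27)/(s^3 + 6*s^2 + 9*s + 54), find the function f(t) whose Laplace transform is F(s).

Factor the denominator: s^3 + 6*s^2 + 9*s + 54 = (s + 6)*(s^2 + 9).
Partial fraction decomposition gives [1/(s + 6)] + [4*s/(s^2 + 9)] + [-6/(s^2 + 9)].
Invert each term: 1/(s + 6) ↔ e^(-6t); 4·s/(s^2 + 9) ↔ 4cos(3t); -2·3/(s^2 + 9) ↔ -2sin(3t).

f(t) = -2*sin(3*t) + 4*cos(3*t) + exp(-6*t)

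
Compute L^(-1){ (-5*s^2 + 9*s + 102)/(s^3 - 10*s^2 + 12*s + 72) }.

-3*t*exp(6*t) - 6*exp(6*t) + exp(-2*t)

Factor the denominator: s^3 - 10*s^2 + 12*s + 72 = (s - 6)^2*(s + 2).
Partial fraction decomposition gives [-6/(s - 6)] + [-3/(s - 6)^2] + [1/(s + 2)].
Invert each term: -6/(s - 6) ↔ -6e^(6t); -3/(s - 6)^2 ↔ -3t·e^(6t); 1/(s + 2) ↔ e^(-2t).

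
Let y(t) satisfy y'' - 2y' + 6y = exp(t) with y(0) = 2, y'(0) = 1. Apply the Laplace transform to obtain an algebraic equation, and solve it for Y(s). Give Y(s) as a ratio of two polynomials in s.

Y(s) = (2*s^2 - 5*s + 4)/(s^3 - 3*s^2 + 8*s - 6)

Laplace-transform each side.
The derivative rules (L{y''} = s^2 Y - s·y(0) - y'(0) and L{y'} = sY - y(0), with y(0) = 2, y'(0) = 1) turn the left side into (s^2 - 2*s + 6)Y - (2*s - 3).
The right side is L{exp(t)} = 1/(s - 1).
So (s^2 - 2*s + 6)Y = 1/(s - 1) + (2*s - 3).
Solve for Y(s) and write it as one ratio of polynomials.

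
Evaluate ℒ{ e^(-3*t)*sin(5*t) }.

L{sin(5t)} = 5/(s^2 + 25).
By the first shifting theorem, multiplying by e^(-3t) replaces s with s + 3.

5/((s + 3)^2 + 25)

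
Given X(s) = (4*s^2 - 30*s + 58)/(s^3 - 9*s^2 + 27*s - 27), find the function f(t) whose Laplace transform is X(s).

f(t) = 2*t^2*exp(3*t) - 6*t*exp(3*t) + 4*exp(3*t)

Factor the denominator: s^3 - 9*s^2 + 27*s - 27 = (s - 3)^3.
Partial fraction decomposition gives [4/(s - 3)] + [-6/(s - 3)^2] + [4/(s - 3)^3].
Invert each term: 4/(s - 3) ↔ 4e^(3t); -6/(s - 3)^2 ↔ -6t·e^(3t); 4/(s - 3)^3 ↔ (2)t^2·e^(3t).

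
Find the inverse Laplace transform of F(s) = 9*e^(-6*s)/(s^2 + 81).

The factor e^(-6s) signals a time shift by c = 6 (second shifting theorem).
L{sin(9t)} = 9/(s^2 + 81), so L^-1{9/(s^2 + 81)} = sin(9*t).
Hence the inverse is u(t - 6) times that function evaluated at t - 6.

Heaviside(t - 6)*(sin(9*t - 54))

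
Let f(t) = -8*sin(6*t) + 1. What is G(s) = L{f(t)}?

Apply the Laplace transform termwise.
(-8)·[L{sin(6t)} = 6/(s^2 + 36)]; L{1} = 1/s.

G(s) = -48/(s^2 + 36) + 1/s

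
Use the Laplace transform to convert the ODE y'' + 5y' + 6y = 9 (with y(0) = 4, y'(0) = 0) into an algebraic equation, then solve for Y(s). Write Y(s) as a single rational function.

Y(s) = (4*s^2 + 20*s + 9)/(s^3 + 5*s^2 + 6*s)

Apply the Laplace transform to the equation.
The derivative rules (L{y''} = s^2 Y - s·y(0) - y'(0) and L{y'} = sY - y(0), with y(0) = 4, y'(0) = 0) turn the left side into (s^2 + 5*s + 6)Y - (4*s + 20).
The right side is L{9} = 9/s.
So (s^2 + 5*s + 6)Y = 9/s + (4*s + 20).
Solve for Y(s) and write it as one ratio of polynomials.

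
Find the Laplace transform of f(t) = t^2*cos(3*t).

L{cos(3t)} = s/(s^2 + 9).
Then apply L{t^2·g(t)} = (-1)^2 d^2/ds^2[G(s)] with G(s) = s/(s^2 + 9):
differentiating 2 times and applying the sign gives 2*s*(s^2 - 27)/(s^2 + 9)^3.

2*s*(s^2 - 27)/(s^2 + 9)^3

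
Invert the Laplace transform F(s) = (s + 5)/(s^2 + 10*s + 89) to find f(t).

f(t) = exp(-5*t)*cos(8*t)

Rewrite the denominator: s^2 + 10*s + 89 = (s + 5)^2 + 64.
The form in (s + 5) signals a first-shifting-theorem factor e^(-5t).
Since L{cos(8t)} = s/(s^2 + 64), the inverse is exp(-5*t)*cos(8*t).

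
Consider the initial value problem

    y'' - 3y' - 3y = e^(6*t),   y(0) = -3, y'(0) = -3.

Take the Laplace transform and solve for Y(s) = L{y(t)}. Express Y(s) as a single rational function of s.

Apply the Laplace transform to the equation.
With L{y''} = s^2 Y - s·y(0) - y'(0) and L{y'} = sY - y(0), with y(0) = -3, y'(0) = -3: the LHS transforms to (s^2 - 3*s - 3)Y - (-3*s + 6).
The right side is L{e^(6*t)} = 1/(s - 6).
So (s^2 - 3*s - 3)Y = 1/(s - 6) + (-3*s + 6).
Isolate Y and clear denominators.

Y(s) = (-3*s^2 + 24*s - 35)/(s^3 - 9*s^2 + 15*s + 18)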